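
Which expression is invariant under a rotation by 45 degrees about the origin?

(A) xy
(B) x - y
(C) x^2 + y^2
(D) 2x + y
C

A rotation by 45 degrees sends (x, y) to (sqrt(2)x/2 - sqrt(2)y/2, sqrt(2)x/2 + sqrt(2)y/2).
Substitute the transformed coordinates into each option and compare with the original:
(A) xy  ->  (sqrt(2)x/2 - sqrt(2)y/2)(sqrt(2)x/2 + sqrt(2)y/2) = x^2/2 - y^2/2   [differs from xy: not invariant]
(B) x - y  ->  (sqrt(2)x/2 - sqrt(2)y/2) - (sqrt(2)x/2 + sqrt(2)y/2) = -sqrt(2)y   [differs from x - y: not invariant]
(C) x^2 + y^2  ->  (sqrt(2)x/2 - sqrt(2)y/2)^2 + (sqrt(2)x/2 + sqrt(2)y/2)^2 = x^2 + y^2   [equals x^2 + y^2: invariant]
(D) 2x + y  ->  2(sqrt(2)x/2 - sqrt(2)y/2) + (sqrt(2)x/2 + sqrt(2)y/2) = 3sqrt(2)x/2 - sqrt(2)y/2   [differs from 2x + y: not invariant]

Only option (C), x^2 + y^2, is unchanged by the transformation.
Geometrically, x^2 + y^2 is the squared distance from the origin, which every rotation about the origin preserves.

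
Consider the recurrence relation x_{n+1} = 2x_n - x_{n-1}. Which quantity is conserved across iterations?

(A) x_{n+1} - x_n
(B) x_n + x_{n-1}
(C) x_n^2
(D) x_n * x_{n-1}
A

For the recurrence x_{n+1} = 2x_n - x_{n-1}:

If x_{n+1} = 2x_n - x_{n-1}, then:
x_{n+1} - x_n = x_n - x_{n-1}
The first difference is constant throughout the sequence.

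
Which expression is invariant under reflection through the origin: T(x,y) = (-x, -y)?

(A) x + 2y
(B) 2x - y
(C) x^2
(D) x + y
C

The map is reflection through the origin: T(x,y) = (-x, -y).
Substitute the transformed coordinates into each option and compare with the original:
(A) x + 2y  ->  (-x) + 2(-y) = -x - 2y   [differs from x + 2y: not invariant]
(B) 2x - y  ->  2(-x) - (-y) = -2x + y   [differs from 2x - y: not invariant]
(C) x^2  ->  (-x)^2 = x^2   [equals x^2: invariant]
(D) x + y  ->  (-x) + (-y) = -x - y   [differs from x + y: not invariant]

Only option (C), x^2, is unchanged by the transformation.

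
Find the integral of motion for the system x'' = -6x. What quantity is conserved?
E = (x')^2 + 6x^2

Multiply the equation by x':
x' * x'' = -6x * x'
The left side is d/dt[(x')^2/2] and the right side is d/dt[-6x^2/2], so
d/dt[(x')^2/2 + 6x^2/2] = 0, i.e. (x')^2/2 + 6x^2/2 = constant.
Multiplying by 2, the integral of motion is E = (x')^2 + 6x^2.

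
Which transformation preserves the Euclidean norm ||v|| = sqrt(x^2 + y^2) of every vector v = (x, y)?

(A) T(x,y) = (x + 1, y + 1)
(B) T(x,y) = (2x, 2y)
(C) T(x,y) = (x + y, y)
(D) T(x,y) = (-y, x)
D

A transformation preserves a norm if ||T(v)|| = ||v|| for every v; a single vector where the norm changes rules an option out.

(A) T(x,y) = (x + 1, y + 1): v = (1, 0) has norm sqrt((1)^2 + (0)^2) = 1, but T(v) = (2, 1) has norm sqrt(5) -- not preserved.
(B) T(x,y) = (2x, 2y): v = (1, 0) has norm sqrt((1)^2 + (0)^2) = 1, but T(v) = (2, 0) has norm 2 -- not preserved.
(C) T(x,y) = (x + y, y): v = (0, 1) has norm sqrt((0)^2 + (1)^2) = 1, but T(v) = (1, 1) has norm sqrt(2) -- not preserved.
(D) T(x,y) = (-y, x): preserves the norm -- it is an orthogonal map (a rotation/reflection), and (-y)^2 + (x)^2 simplifies to x^2 + y^2.

Therefore the answer is (D).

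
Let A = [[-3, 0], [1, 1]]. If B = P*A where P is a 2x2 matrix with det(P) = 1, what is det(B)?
-3

By the multiplicative property of determinants, det(B) = det(P*A) = det(P) * det(A) = det(A),
so the determinant is invariant under multiplication by any determinant-1 matrix; we just need det(A).

det(A) = (-3)(1) - (0)(1) = -3 - 0 = -3

Therefore det(B) = 1 * (-3) = -3.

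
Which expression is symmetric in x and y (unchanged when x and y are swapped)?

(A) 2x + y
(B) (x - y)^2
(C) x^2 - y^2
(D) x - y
B

A symmetric expression is unchanged when the variables are permuted; here the transformation to test is the swap (x, y) -> (y, x).
Substitute the transformed coordinates into each option and compare with the original:
(A) 2x + y  ->  2(y) + (x) = x + 2y   [differs from 2x + y: not invariant]
(B) (x - y)^2  ->  ((y) - (x))^2 = x^2 - 2xy + y^2   [equals (x - y)^2: invariant]
(C) x^2 - y^2  ->  (y)^2 - (x)^2 = -x^2 + y^2   [differs from x^2 - y^2: not invariant]
(D) x - y  ->  (y) - (x) = -x + y   [differs from x - y: not invariant]

Only option (B), (x - y)^2, is unchanged by the transformation.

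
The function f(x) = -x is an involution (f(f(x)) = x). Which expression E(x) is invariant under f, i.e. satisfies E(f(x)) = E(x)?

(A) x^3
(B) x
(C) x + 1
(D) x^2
D

Replace x by f(x) = -x in each option and simplify. As a quick numerical cross-check, also compare E(4) with E(f(4)) = E(-4).

(A) x^3  ->  (-x)^3 = -x^3; check: E(4) = 64 but E(-4) = -64.   [not invariant]
(B) x  ->  (-x) = -x; check: E(4) = 4 but E(-4) = -4.   [not invariant]
(C) x + 1  ->  (-x) + 1 = 1 - x; check: E(4) = 5 but E(-4) = -3.   [not invariant]
(D) x^2  ->  (-x)^2, which simplifies back to x^2; check: E(4) = 16, E(-4) = 16.   [invariant]

Only (D) is unchanged. E is symmetric under swapping x with f(x) = -x, which is exactly what an involution does.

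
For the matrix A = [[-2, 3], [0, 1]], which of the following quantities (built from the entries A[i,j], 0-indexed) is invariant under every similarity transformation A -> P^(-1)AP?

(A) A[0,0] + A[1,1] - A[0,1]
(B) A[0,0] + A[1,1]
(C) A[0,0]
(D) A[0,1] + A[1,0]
B

A[0,0] + A[1,1] is the trace of A. By the cyclic property of the trace, tr(P^(-1)AP) = tr(APP^(-1)) = tr(A), so it is the same for every matrix similar to A.

The other combinations are not similarity invariants. For example, take P = [[1, 1], [1, 2]] (det P = 1), so P^(-1) = [[2, -1], [-1, 1]] and
B = P^(-1)AP = [[1, 6], [0, -2]].
Evaluating each option on A and on B:
(A) A[0,0] + A[1,1] - A[0,1]: -4 for A, -7 for B -> changes
(B) A[0,0] + A[1,1]: -1 for A, -1 for B -> unchanged
(C) A[0,0]: -2 for A, 1 for B -> changes
(D) A[0,1] + A[1,0]: 3 for A, 6 for B -> changes

Only (B) A[0,0] + A[1,1] = -1 survives (and it does so for every P, not just this one), so it is the invariant.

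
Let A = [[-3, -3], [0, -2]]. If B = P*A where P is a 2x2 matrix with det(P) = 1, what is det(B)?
6

By the multiplicative property of determinants, det(B) = det(P*A) = det(P) * det(A) = det(A),
so the determinant is invariant under multiplication by any determinant-1 matrix; we just need det(A).

det(A) = (-3)(-2) - (-3)(0) = 6 - 0 = 6

Therefore det(B) = 1 * 6 = 6.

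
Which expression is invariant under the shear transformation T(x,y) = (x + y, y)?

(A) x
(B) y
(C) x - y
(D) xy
B

Under the shear T(x,y) = (x + y, y):
Substitute the transformed coordinates into each option and compare with the original:
(A) x  ->  (x + y) = x + y   [differs from x: not invariant]
(B) y  ->  (y) = y   [equals y: invariant]
(C) x - y  ->  (x + y) - (y) = x   [differs from x - y: not invariant]
(D) xy  ->  (x + y)(y) = xy + y^2   [differs from xy: not invariant]

Only option (B), y, is unchanged by the transformation.
A horizontal shear moves points parallel to the x-axis, so the y-coordinate (and any function of y alone) is unchanged.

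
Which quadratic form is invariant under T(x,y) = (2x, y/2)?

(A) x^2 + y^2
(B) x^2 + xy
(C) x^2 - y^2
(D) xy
D

T multiplies x by 2 and divides y by 2.
Substitute the transformed coordinates into each option and compare with the original:
(A) x^2 + y^2  ->  (2x)^2 + (y/2)^2 = 4x^2 + y^2/4   [differs from x^2 + y^2: not invariant]
(B) x^2 + xy  ->  (2x)^2 + (2x)(y/2) = 4x^2 + xy   [differs from x^2 + xy: not invariant]
(C) x^2 - y^2  ->  (2x)^2 - (y/2)^2 = 4x^2 - y^2/4   [differs from x^2 - y^2: not invariant]
(D) xy  ->  (2x)(y/2) = xy   [equals xy: invariant]

Only option (D), xy, is unchanged by the transformation.
The factors 2 and 1/2 cancel only in the pure product xy.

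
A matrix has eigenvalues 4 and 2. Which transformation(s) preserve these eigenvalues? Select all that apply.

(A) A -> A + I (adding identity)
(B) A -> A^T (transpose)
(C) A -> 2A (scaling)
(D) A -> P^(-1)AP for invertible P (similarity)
B and D

Eigenvalues are preserved by:
1. Similarity transformations: A -> P^(-1)AP (same characteristic polynomial)
2. Transpose: A^T has the same eigenvalues as A

Eigenvalues are NOT preserved by:
- Adding identity: eigenvalues become 4+1, 2+1
- Scaling: eigenvalues become 8, 4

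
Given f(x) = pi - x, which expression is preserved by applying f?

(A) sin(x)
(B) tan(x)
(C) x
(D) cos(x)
A

For f(x) = pi - x:
sin(pi - x) = sin(x), so sine is invariant under this transformation.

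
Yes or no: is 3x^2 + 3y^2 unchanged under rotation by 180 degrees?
Yes

Applying rotation by 180 degrees: x' = x*cos(180 degrees) - y*sin(180 degrees) = -x, y' = x*sin(180 degrees) + y*cos(180 degrees) = -y

Substituting into 3x^2 + 3y^2:
3(-x)^2 + 3(-y)^2
= 3x^2 + 3y^2

This equals the original expression 3x^2 + 3y^2, so it IS invariant.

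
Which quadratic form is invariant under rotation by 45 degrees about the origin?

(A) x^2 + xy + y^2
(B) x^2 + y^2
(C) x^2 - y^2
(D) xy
B

Rotation by 45 degrees sends (x, y) to (sqrt(2)x/2 - sqrt(2)y/2, sqrt(2)x/2 + sqrt(2)y/2).
Substitute the transformed coordinates into each option and compare with the original:
(A) x^2 + xy + y^2  ->  (sqrt(2)x/2 - sqrt(2)y/2)^2 + (sqrt(2)x/2 - sqrt(2)y/2)(sqrt(2)x/2 + sqrt(2)y/2) + (sqrt(2)x/2 + sqrt(2)y/2)^2 = 3x^2/2 + y^2/2   [differs from x^2 + xy + y^2: not invariant]
(B) x^2 + y^2  ->  (sqrt(2)x/2 - sqrt(2)y/2)^2 + (sqrt(2)x/2 + sqrt(2)y/2)^2 = x^2 + y^2   [equals x^2 + y^2: invariant]
(C) x^2 - y^2  ->  (sqrt(2)x/2 - sqrt(2)y/2)^2 - (sqrt(2)x/2 + sqrt(2)y/2)^2 = -2xy   [differs from x^2 - y^2: not invariant]
(D) xy  ->  (sqrt(2)x/2 - sqrt(2)y/2)(sqrt(2)x/2 + sqrt(2)y/2) = x^2/2 - y^2/2   [differs from xy: not invariant]

Only option (B), x^2 + y^2, is unchanged by the transformation.
x^2 + y^2 is the squared distance from the origin, which rotations preserve.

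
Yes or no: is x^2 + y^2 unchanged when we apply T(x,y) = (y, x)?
Yes

Substitute T(x,y) = (y, x) into the expression and compare with the original.

Original: x^2 + y^2
After applying T: (y)^2 + (x)^2 = x^2 + y^2

This is identical to the original x^2 + y^2, so the expression is invariant.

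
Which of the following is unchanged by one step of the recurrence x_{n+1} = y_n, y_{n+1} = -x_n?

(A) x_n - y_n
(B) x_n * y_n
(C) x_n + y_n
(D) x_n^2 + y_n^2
D

For the recurrence x_{n+1} = y_n, y_{n+1} = -x_n:

x_{n+1}^2 + y_{n+1}^2 = y_n^2 + (-x_n)^2 = x_n^2 + y_n^2
The sum of squares is conserved (like energy in a harmonic oscillator).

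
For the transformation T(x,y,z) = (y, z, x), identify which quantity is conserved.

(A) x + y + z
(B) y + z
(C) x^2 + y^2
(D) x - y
A

Apply T(x,y,z) = (y, z, x) to each option, i.e. replace (x, y, z) by the transformed coordinates.
Substitute the transformed coordinates into each option and compare with the original:
(A) x + y + z  ->  (y) + (z) + (x) = x + y + z   [equals x + y + z: invariant]
(B) y + z  ->  (z) + (x) = x + z   [differs from y + z: not invariant]
(C) x^2 + y^2  ->  (y)^2 + (z)^2 = y^2 + z^2   [differs from x^2 + y^2: not invariant]
(D) x - y  ->  (y) - (z) = y - z   [differs from x - y: not invariant]

Only option (A), x + y + z, is unchanged by the transformation.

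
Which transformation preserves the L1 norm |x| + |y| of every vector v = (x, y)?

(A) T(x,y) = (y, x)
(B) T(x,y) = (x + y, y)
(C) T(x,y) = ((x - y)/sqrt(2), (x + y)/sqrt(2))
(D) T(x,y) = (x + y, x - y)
A

A transformation preserves a norm if ||T(v)|| = ||v|| for every v; a single vector where the norm changes rules an option out.

(A) T(x,y) = (y, x): preserves the norm -- it only permutes the coordinates and/or flips signs, which leaves |x| + |y| unchanged.
(B) T(x,y) = (x + y, y): v = (0, 1) has norm |0| + |1| = 1, but T(v) = (1, 1) has norm 2 -- not preserved.
(C) T(x,y) = ((x - y)/sqrt(2), (x + y)/sqrt(2)): v = (1, 0) has norm |1| + |0| = 1, but T(v) = (sqrt(2)/2, sqrt(2)/2) has norm sqrt(2) -- not preserved.
(D) T(x,y) = (x + y, x - y): v = (1, 0) has norm |1| + |0| = 1, but T(v) = (1, 1) has norm 2 -- not preserved.

Therefore the answer is (A).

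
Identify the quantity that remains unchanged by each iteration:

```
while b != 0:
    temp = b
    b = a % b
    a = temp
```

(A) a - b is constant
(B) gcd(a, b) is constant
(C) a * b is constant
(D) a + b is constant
B

A loop invariant must hold before the first iteration and be re-established by every execution of the body.

(B) gcd(a, b) is constant: One iteration replaces (a, b) by (b, a mod b). Since a mod b = a - q*b for an integer q, any common divisor of a and b divides b and a mod b, and conversely; hence gcd(b, a mod b) = gcd(a, b). For instance (21, 6) -> (6, 3) keeps gcd = 3. At exit b = 0 and a = gcd of the original inputs.

The other options fail:
(A) a - b is constant: e.g. (a, b) = (21, 6) -> (6, 3): the difference goes from 15 to 3.
(C) a * b is constant: e.g. (a, b) = (21, 6) -> (6, 3): the product goes from 126 to 18.
(D) a + b is constant: e.g. (a, b) = (21, 6) -> (6, 3): the sum goes from 27 to 9.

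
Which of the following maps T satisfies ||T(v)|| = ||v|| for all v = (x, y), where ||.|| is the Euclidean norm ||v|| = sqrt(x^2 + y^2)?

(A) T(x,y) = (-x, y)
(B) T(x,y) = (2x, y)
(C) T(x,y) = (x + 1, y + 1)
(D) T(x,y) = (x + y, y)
A

A transformation preserves a norm if ||T(v)|| = ||v|| for every v; a single vector where the norm changes rules an option out.

(A) T(x,y) = (-x, y): preserves the norm -- it is an orthogonal map (a rotation/reflection), and (-x)^2 + (y)^2 simplifies to x^2 + y^2.
(B) T(x,y) = (2x, y): v = (1, 0) has norm sqrt((1)^2 + (0)^2) = 1, but T(v) = (2, 0) has norm 2 -- not preserved.
(C) T(x,y) = (x + 1, y + 1): v = (1, 0) has norm sqrt((1)^2 + (0)^2) = 1, but T(v) = (2, 1) has norm sqrt(5) -- not preserved.
(D) T(x,y) = (x + y, y): v = (0, 1) has norm sqrt((0)^2 + (1)^2) = 1, but T(v) = (1, 1) has norm sqrt(2) -- not preserved.

Therefore the answer is (A).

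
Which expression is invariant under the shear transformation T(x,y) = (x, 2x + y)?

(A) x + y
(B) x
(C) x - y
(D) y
B

Under the shear T(x,y) = (x, 2x + y):
Substitute the transformed coordinates into each option and compare with the original:
(A) x + y  ->  (x) + (2x + y) = 3x + y   [differs from x + y: not invariant]
(B) x  ->  (x) = x   [equals x: invariant]
(C) x - y  ->  (x) - (2x + y) = -x - y   [differs from x - y: not invariant]
(D) y  ->  (2x + y) = 2x + y   [differs from y: not invariant]

Only option (B), x, is unchanged by the transformation.
A vertical shear moves points parallel to the y-axis, so the x-coordinate (and any function of x alone) is unchanged.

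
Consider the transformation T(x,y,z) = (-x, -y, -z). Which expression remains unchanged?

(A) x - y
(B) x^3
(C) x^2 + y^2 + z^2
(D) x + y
C

Apply T(x,y,z) = (-x, -y, -z) to each option, i.e. replace (x, y, z) by the transformed coordinates.
Substitute the transformed coordinates into each option and compare with the original:
(A) x - y  ->  (-x) - (-y) = -x + y   [differs from x - y: not invariant]
(B) x^3  ->  (-x)^3 = -x^3   [differs from x^3: not invariant]
(C) x^2 + y^2 + z^2  ->  (-x)^2 + (-y)^2 + (-z)^2 = x^2 + y^2 + z^2   [equals x^2 + y^2 + z^2: invariant]
(D) x + y  ->  (-x) + (-y) = -x - y   [differs from x + y: not invariant]

Only option (C), x^2 + y^2 + z^2, is unchanged by the transformation.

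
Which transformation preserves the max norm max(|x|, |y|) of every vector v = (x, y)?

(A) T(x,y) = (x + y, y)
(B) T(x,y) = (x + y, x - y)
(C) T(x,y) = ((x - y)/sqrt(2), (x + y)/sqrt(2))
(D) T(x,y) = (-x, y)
D

A transformation preserves a norm if ||T(v)|| = ||v|| for every v; a single vector where the norm changes rules an option out.

(A) T(x,y) = (x + y, y): v = (1, 1) has norm max(|1|, |1|) = 1, but T(v) = (2, 1) has norm 2 -- not preserved.
(B) T(x,y) = (x + y, x - y): v = (1, 1) has norm max(|1|, |1|) = 1, but T(v) = (2, 0) has norm 2 -- not preserved.
(C) T(x,y) = ((x - y)/sqrt(2), (x + y)/sqrt(2)): v = (1, 0) has norm max(|1|, |0|) = 1, but T(v) = (sqrt(2)/2, sqrt(2)/2) has norm sqrt(2)/2 -- not preserved.
(D) T(x,y) = (-x, y): preserves the norm -- it only permutes the coordinates and/or flips signs, which leaves max(|x|, |y|) unchanged.

Therefore the answer is (D).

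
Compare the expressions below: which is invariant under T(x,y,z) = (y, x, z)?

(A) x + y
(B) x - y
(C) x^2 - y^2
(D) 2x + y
A

Apply T(x,y,z) = (y, x, z) to each option, i.e. replace (x, y, z) by the transformed coordinates.
Substitute the transformed coordinates into each option and compare with the original:
(A) x + y  ->  (y) + (x) = x + y   [equals x + y: invariant]
(B) x - y  ->  (y) - (x) = -x + y   [differs from x - y: not invariant]
(C) x^2 - y^2  ->  (y)^2 - (x)^2 = -x^2 + y^2   [differs from x^2 - y^2: not invariant]
(D) 2x + y  ->  2(y) + (x) = x + 2y   [differs from 2x + y: not invariant]

Only option (A), x + y, is unchanged by the transformation.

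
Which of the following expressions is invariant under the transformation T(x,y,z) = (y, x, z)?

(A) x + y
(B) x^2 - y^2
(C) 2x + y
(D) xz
A

Apply T(x,y,z) = (y, x, z) to each option, i.e. replace (x, y, z) by the transformed coordinates.
Substitute the transformed coordinates into each option and compare with the original:
(A) x + y  ->  (y) + (x) = x + y   [equals x + y: invariant]
(B) x^2 - y^2  ->  (y)^2 - (x)^2 = -x^2 + y^2   [differs from x^2 - y^2: not invariant]
(C) 2x + y  ->  2(y) + (x) = x + 2y   [differs from 2x + y: not invariant]
(D) xz  ->  (y)(z) = yz   [differs from xz: not invariant]

Only option (A), x + y, is unchanged by the transformation.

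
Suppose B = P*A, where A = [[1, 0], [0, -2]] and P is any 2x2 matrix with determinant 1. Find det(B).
-2

By the multiplicative property of determinants, det(B) = det(P*A) = det(P) * det(A) = det(A),
so the determinant is invariant under multiplication by any determinant-1 matrix; we just need det(A).

det(A) = (1)(-2) - (0)(0) = -2 - 0 = -2

Therefore det(B) = 1 * (-2) = -2.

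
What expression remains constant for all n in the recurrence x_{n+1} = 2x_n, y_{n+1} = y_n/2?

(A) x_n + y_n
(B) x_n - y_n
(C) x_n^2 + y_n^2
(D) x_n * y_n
D

For the recurrence x_{n+1} = 2x_n, y_{n+1} = y_n/2:

x_{n+1} * y_{n+1} = (2x_n) * (y_n/2) = x_n * y_n
The product is conserved.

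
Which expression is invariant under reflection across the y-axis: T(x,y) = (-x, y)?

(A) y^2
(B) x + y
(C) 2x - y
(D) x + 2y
A

The map is reflection across the y-axis: T(x,y) = (-x, y).
Substitute the transformed coordinates into each option and compare with the original:
(A) y^2  ->  (y)^2 = y^2   [equals y^2: invariant]
(B) x + y  ->  (-x) + (y) = -x + y   [differs from x + y: not invariant]
(C) 2x - y  ->  2(-x) - (y) = -2x - y   [differs from 2x - y: not invariant]
(D) x + 2y  ->  (-x) + 2(y) = -x + 2y   [differs from x + 2y: not invariant]

Only option (A), y^2, is unchanged by the transformation.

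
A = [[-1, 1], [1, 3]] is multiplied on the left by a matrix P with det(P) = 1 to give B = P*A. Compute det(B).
-4

By the multiplicative property of determinants, det(B) = det(P*A) = det(P) * det(A) = det(A),
so the determinant is invariant under multiplication by any determinant-1 matrix; we just need det(A).

det(A) = (-1)(3) - (1)(1) = -3 - 1 = -4

Therefore det(B) = 1 * (-4) = -4.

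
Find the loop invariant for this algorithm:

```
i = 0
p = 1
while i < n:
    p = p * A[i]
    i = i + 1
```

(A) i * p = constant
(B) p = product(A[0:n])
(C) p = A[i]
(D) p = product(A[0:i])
D

A loop invariant must hold before the first iteration and be re-established by every execution of the body.

(D) p = product(A[0:i]): Initially i = 0 and p = 1 = product of the empty slice A[0:0]. If p = product(A[0:i]) holds at the top of an iteration, the body sets p to product(A[0:i]) * A[i] = product(A[0:i+1]) and then i to i+1, so the property is restored. At exit i = n, giving p = product(A[0:n]).

The other options fail:
(A) i * p = constant: initially i * p = 0, but after one iteration it is 1 * A[0], which is nonzero in general.
(B) p = product(A[0:n]): false before the loop (p = 1, not the full product) -- it only becomes true at exit.
(C) p = A[i]: after the first iteration p = A[0] but i = 1; in general p is a product of several elements, not a single one.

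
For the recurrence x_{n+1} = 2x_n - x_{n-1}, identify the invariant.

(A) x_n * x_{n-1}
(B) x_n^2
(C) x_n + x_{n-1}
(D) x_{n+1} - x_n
D

For the recurrence x_{n+1} = 2x_n - x_{n-1}:

If x_{n+1} = 2x_n - x_{n-1}, then:
x_{n+1} - x_n = x_n - x_{n-1}
The first difference is constant throughout the sequence.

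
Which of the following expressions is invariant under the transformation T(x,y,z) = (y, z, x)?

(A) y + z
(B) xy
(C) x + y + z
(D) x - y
C

Apply T(x,y,z) = (y, z, x) to each option, i.e. replace (x, y, z) by the transformed coordinates.
Substitute the transformed coordinates into each option and compare with the original:
(A) y + z  ->  (z) + (x) = x + z   [differs from y + z: not invariant]
(B) xy  ->  (y)(z) = yz   [differs from xy: not invariant]
(C) x + y + z  ->  (y) + (z) + (x) = x + y + z   [equals x + y + z: invariant]
(D) x - y  ->  (y) - (z) = y - z   [differs from x - y: not invariant]

Only option (C), x + y + z, is unchanged by the transformation.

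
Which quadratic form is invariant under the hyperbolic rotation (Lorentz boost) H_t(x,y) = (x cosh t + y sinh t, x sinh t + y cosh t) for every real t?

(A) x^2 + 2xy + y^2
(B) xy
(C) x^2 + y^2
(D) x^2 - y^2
D

Write x' = x cosh t + y sinh t, y' = x sinh t + y cosh t and substitute into each option:
(A) x^2 + 2xy + y^2: (x' + y')^2 with x' + y' = (x + y)(cosh t + sinh t) = (x + y)e^t, so it becomes (x + y)^2 e^(2t)   [not invariant for t != 0]
(B) xy: (x cosh t + y sinh t)(x sinh t + y cosh t) = xy(cosh^2 t + sinh^2 t) + (x^2 + y^2) sinh t cosh t = xy cosh 2t + (x^2 + y^2)(sinh 2t)/2   [not invariant for t != 0]
(C) x^2 + y^2: (x cosh t + y sinh t)^2 + (x sinh t + y cosh t)^2 = (x^2 + y^2)(cosh^2 t + sinh^2 t) + 4xy sinh t cosh t = (x^2 + y^2) cosh 2t + 2xy sinh 2t   [not invariant for t != 0]
(D) x^2 - y^2: (x cosh t + y sinh t)^2 - (x sinh t + y cosh t)^2 = x^2(cosh^2 t - sinh^2 t) + 2xy(cosh t sinh t - sinh t cosh t) + y^2(sinh^2 t - cosh^2 t) = x^2 - y^2   [invariant, using cosh^2 t - sinh^2 t = 1]

Only (D) x^2 - y^2 is unchanged; it is the Minkowski form preserved by Lorentz boosts, just as x^2 + y^2 is preserved by ordinary rotations.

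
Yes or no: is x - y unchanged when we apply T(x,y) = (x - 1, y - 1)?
Yes

Substitute T(x,y) = (x - 1, y - 1) into the expression and compare with the original.

Original: x - y
After applying T: (x - 1) - (y - 1) = x - y

This is identical to the original x - y, so the expression is invariant.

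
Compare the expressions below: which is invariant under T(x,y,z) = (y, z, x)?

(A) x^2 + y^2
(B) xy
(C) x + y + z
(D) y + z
C

Apply T(x,y,z) = (y, z, x) to each option, i.e. replace (x, y, z) by the transformed coordinates.
Substitute the transformed coordinates into each option and compare with the original:
(A) x^2 + y^2  ->  (y)^2 + (z)^2 = y^2 + z^2   [differs from x^2 + y^2: not invariant]
(B) xy  ->  (y)(z) = yz   [differs from xy: not invariant]
(C) x + y + z  ->  (y) + (z) + (x) = x + y + z   [equals x + y + z: invariant]
(D) y + z  ->  (z) + (x) = x + z   [differs from y + z: not invariant]

Only option (C), x + y + z, is unchanged by the transformation.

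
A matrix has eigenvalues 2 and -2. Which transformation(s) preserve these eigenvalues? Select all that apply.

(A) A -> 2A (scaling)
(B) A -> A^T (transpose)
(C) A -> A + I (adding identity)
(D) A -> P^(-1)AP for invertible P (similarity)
B and D

Eigenvalues are preserved by:
1. Similarity transformations: A -> P^(-1)AP (same characteristic polynomial)
2. Transpose: A^T has the same eigenvalues as A

Eigenvalues are NOT preserved by:
- Adding identity: eigenvalues become 2+1, -2+1
- Scaling: eigenvalues become 4, -4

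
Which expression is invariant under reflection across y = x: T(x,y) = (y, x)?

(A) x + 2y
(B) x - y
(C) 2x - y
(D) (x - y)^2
D

The map is reflection across y = x: T(x,y) = (y, x).
Substitute the transformed coordinates into each option and compare with the original:
(A) x + 2y  ->  (y) + 2(x) = 2x + y   [differs from x + 2y: not invariant]
(B) x - y  ->  (y) - (x) = -x + y   [differs from x - y: not invariant]
(C) 2x - y  ->  2(y) - (x) = -x + 2y   [differs from 2x - y: not invariant]
(D) (x - y)^2  ->  ((y) - (x))^2 = x^2 - 2xy + y^2   [equals (x - y)^2: invariant]

Only option (D), (x - y)^2, is unchanged by the transformation.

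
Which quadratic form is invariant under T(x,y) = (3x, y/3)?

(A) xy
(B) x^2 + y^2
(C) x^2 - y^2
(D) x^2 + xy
A

T multiplies x by 3 and divides y by 3.
Substitute the transformed coordinates into each option and compare with the original:
(A) xy  ->  (3x)(y/3) = xy   [equals xy: invariant]
(B) x^2 + y^2  ->  (3x)^2 + (y/3)^2 = 9x^2 + y^2/9   [differs from x^2 + y^2: not invariant]
(C) x^2 - y^2  ->  (3x)^2 - (y/3)^2 = 9x^2 - y^2/9   [differs from x^2 - y^2: not invariant]
(D) x^2 + xy  ->  (3x)^2 + (3x)(y/3) = 9x^2 + xy   [differs from x^2 + xy: not invariant]

Only option (A), xy, is unchanged by the transformation.
The factors 3 and 1/3 cancel only in the pure product xy.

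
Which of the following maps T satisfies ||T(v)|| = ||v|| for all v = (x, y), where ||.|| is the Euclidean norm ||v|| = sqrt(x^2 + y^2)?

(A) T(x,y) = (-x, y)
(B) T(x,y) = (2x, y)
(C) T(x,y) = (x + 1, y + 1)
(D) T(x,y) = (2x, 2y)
A

A transformation preserves a norm if ||T(v)|| = ||v|| for every v; a single vector where the norm changes rules an option out.

(A) T(x,y) = (-x, y): preserves the norm -- it is an orthogonal map (a rotation/reflection), and (-x)^2 + (y)^2 simplifies to x^2 + y^2.
(B) T(x,y) = (2x, y): v = (1, 0) has norm sqrt((1)^2 + (0)^2) = 1, but T(v) = (2, 0) has norm 2 -- not preserved.
(C) T(x,y) = (x + 1, y + 1): v = (1, 0) has norm sqrt((1)^2 + (0)^2) = 1, but T(v) = (2, 1) has norm sqrt(5) -- not preserved.
(D) T(x,y) = (2x, 2y): v = (1, 0) has norm sqrt((1)^2 + (0)^2) = 1, but T(v) = (2, 0) has norm 2 -- not preserved.

Therefore the answer is (A).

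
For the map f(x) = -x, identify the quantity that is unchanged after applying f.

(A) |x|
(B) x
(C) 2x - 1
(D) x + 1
A

For f(x) = -x:
Applying f replaces x by -x. Since |-x| = |x|, the absolute value is unchanged by f, whereas x -> -x, 2x - 1 -> -2x - 1 and x + 1 -> -x + 1 all change.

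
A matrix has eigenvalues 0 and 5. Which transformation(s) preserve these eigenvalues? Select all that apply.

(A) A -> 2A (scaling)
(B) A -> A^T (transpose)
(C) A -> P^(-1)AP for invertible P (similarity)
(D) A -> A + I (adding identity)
B and C

Eigenvalues are preserved by:
1. Similarity transformations: A -> P^(-1)AP (same characteristic polynomial)
2. Transpose: A^T has the same eigenvalues as A

Eigenvalues are NOT preserved by:
- Adding identity: eigenvalues become 0+1, 5+1
- Scaling: eigenvalues become 0, 10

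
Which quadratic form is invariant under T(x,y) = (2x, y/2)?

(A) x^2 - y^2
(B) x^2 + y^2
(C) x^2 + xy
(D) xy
D

T multiplies x by 2 and divides y by 2.
Substitute the transformed coordinates into each option and compare with the original:
(A) x^2 - y^2  ->  (2x)^2 - (y/2)^2 = 4x^2 - y^2/4   [differs from x^2 - y^2: not invariant]
(B) x^2 + y^2  ->  (2x)^2 + (y/2)^2 = 4x^2 + y^2/4   [differs from x^2 + y^2: not invariant]
(C) x^2 + xy  ->  (2x)^2 + (2x)(y/2) = 4x^2 + xy   [differs from x^2 + xy: not invariant]
(D) xy  ->  (2x)(y/2) = xy   [equals xy: invariant]

Only option (D), xy, is unchanged by the transformation.
The factors 2 and 1/2 cancel only in the pure product xy.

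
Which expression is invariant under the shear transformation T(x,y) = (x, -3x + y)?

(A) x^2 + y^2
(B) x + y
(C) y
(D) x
D

Under the shear T(x,y) = (x, -3x + y):
Substitute the transformed coordinates into each option and compare with the original:
(A) x^2 + y^2  ->  (x)^2 + (-3x + y)^2 = 10x^2 - 6xy + y^2   [differs from x^2 + y^2: not invariant]
(B) x + y  ->  (x) + (-3x + y) = -2x + y   [differs from x + y: not invariant]
(C) y  ->  (-3x + y) = -3x + y   [differs from y: not invariant]
(D) x  ->  (x) = x   [equals x: invariant]

Only option (D), x, is unchanged by the transformation.
A vertical shear moves points parallel to the y-axis, so the x-coordinate (and any function of x alone) is unchanged.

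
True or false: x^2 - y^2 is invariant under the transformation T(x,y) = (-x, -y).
True

Substitute T(x,y) = (-x, -y) into the expression and compare with the original.

Original: x^2 - y^2
After applying T: (-x)^2 - (-y)^2 = x^2 - y^2

This is identical to the original x^2 - y^2, so the expression is invariant.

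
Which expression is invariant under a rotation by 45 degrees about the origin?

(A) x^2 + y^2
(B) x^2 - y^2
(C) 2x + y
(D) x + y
A

A rotation by 45 degrees sends (x, y) to (sqrt(2)x/2 - sqrt(2)y/2, sqrt(2)x/2 + sqrt(2)y/2).
Substitute the transformed coordinates into each option and compare with the original:
(A) x^2 + y^2  ->  (sqrt(2)x/2 - sqrt(2)y/2)^2 + (sqrt(2)x/2 + sqrt(2)y/2)^2 = x^2 + y^2   [equals x^2 + y^2: invariant]
(B) x^2 - y^2  ->  (sqrt(2)x/2 - sqrt(2)y/2)^2 - (sqrt(2)x/2 + sqrt(2)y/2)^2 = -2xy   [differs from x^2 - y^2: not invariant]
(C) 2x + y  ->  2(sqrt(2)x/2 - sqrt(2)y/2) + (sqrt(2)x/2 + sqrt(2)y/2) = 3sqrt(2)x/2 - sqrt(2)y/2   [differs from 2x + y: not invariant]
(D) x + y  ->  (sqrt(2)x/2 - sqrt(2)y/2) + (sqrt(2)x/2 + sqrt(2)y/2) = sqrt(2)x   [differs from x + y: not invariant]

Only option (A), x^2 + y^2, is unchanged by the transformation.
Geometrically, x^2 + y^2 is the squared distance from the origin, which every rotation about the origin preserves.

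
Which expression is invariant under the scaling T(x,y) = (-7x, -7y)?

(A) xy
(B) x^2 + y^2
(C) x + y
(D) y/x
D

Under the uniform scaling T(x,y) = (-7x, -7y):
Substitute the transformed coordinates into each option and compare with the original:
(A) xy  ->  (-7x)(-7y) = 49xy   [differs from xy: not invariant]
(B) x^2 + y^2  ->  (-7x)^2 + (-7y)^2 = 49x^2 + 49y^2   [differs from x^2 + y^2: not invariant]
(C) x + y  ->  (-7x) + (-7y) = -7x - 7y   [differs from x + y: not invariant]
(D) y/x  ->  (-7y)/(-7x) = y/x   [equals y/x: invariant]

Only option (D), y/x, is unchanged by the transformation.
The common factor -7 cancels in a ratio of coordinates, while sums, products and sums of squares pick up factors of -7 or 49.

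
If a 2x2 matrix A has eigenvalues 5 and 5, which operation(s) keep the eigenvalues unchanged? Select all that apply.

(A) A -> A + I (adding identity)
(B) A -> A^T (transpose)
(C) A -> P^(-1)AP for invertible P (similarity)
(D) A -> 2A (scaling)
B and C

Eigenvalues are preserved by:
1. Similarity transformations: A -> P^(-1)AP (same characteristic polynomial)
2. Transpose: A^T has the same eigenvalues as A

Eigenvalues are NOT preserved by:
- Adding identity: eigenvalues become 5+1, 5+1
- Scaling: eigenvalues become 10, 10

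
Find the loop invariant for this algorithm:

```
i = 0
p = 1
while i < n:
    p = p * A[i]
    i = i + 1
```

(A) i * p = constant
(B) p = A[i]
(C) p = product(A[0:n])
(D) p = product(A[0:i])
D

A loop invariant must hold before the first iteration and be re-established by every execution of the body.

(D) p = product(A[0:i]): Initially i = 0 and p = 1 = product of the empty slice A[0:0]. If p = product(A[0:i]) holds at the top of an iteration, the body sets p to product(A[0:i]) * A[i] = product(A[0:i+1]) and then i to i+1, so the property is restored. At exit i = n, giving p = product(A[0:n]).

The other options fail:
(A) i * p = constant: initially i * p = 0, but after one iteration it is 1 * A[0], which is nonzero in general.
(B) p = A[i]: after the first iteration p = A[0] but i = 1; in general p is a product of several elements, not a single one.
(C) p = product(A[0:n]): false before the loop (p = 1, not the full product) -- it only becomes true at exit.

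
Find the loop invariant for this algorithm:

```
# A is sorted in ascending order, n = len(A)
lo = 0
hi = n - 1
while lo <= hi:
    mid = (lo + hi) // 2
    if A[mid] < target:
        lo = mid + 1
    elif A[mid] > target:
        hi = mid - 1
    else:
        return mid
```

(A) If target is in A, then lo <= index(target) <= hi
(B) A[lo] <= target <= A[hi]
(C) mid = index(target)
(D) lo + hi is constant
A

A loop invariant must hold before the first iteration and be re-established by every execution of the body.

(A) If target is in A, then lo <= index(target) <= hi: Before the loop [lo, hi] = [0, n-1] covers every index. When A[mid] < target, sortedness puts target strictly to the right of mid, so setting lo = mid + 1 keeps index(target) in [lo, hi]; symmetrically for hi = mid - 1. Hence 'if target is in A then lo <= index(target) <= hi' holds after every iteration, and when lo > hi it proves target is absent.

The other options fail:
(B) A[lo] <= target <= A[hi]: fails when target is not in A (e.g. target < A[0] already violates it before the loop), so it is not maintained in general.
(C) mid = index(target): mid is just the current probe; it equals index(target) only on the iteration that returns.
(D) lo + hi is constant: each iteration moves exactly one of lo, hi, so lo + hi changes (e.g. 0 + (n-1) becomes (mid+1) + (n-1)).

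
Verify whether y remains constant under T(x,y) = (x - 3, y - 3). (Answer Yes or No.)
No

Substitute T(x,y) = (x - 3, y - 3) into the expression and compare with the original.

Original: y
After applying T: (y - 3) = y - 3

This differs from the original y (difference: -3), so the expression is NOT invariant.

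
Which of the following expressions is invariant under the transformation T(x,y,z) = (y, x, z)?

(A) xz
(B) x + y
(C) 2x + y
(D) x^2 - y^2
B

Apply T(x,y,z) = (y, x, z) to each option, i.e. replace (x, y, z) by the transformed coordinates.
Substitute the transformed coordinates into each option and compare with the original:
(A) xz  ->  (y)(z) = yz   [differs from xz: not invariant]
(B) x + y  ->  (y) + (x) = x + y   [equals x + y: invariant]
(C) 2x + y  ->  2(y) + (x) = x + 2y   [differs from 2x + y: not invariant]
(D) x^2 - y^2  ->  (y)^2 - (x)^2 = -x^2 + y^2   [differs from x^2 - y^2: not invariant]

Only option (B), x + y, is unchanged by the transformation.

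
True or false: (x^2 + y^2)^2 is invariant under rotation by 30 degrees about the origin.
True

Applying rotation by 30 degrees: x' = x*cos(30 degrees) - y*sin(30 degrees) = sqrt(3)x/2 - y/2, y' = x*sin(30 degrees) + y*cos(30 degrees) = x/2 + sqrt(3)y/2

Substituting into (x^2 + y^2)^2:
((sqrt(3)x/2 - y/2)^2 + (x/2 + sqrt(3)y/2)^2)^2
= x^4 + 2x^2y^2 + y^4 = (x^2 + y^2)^2

This equals the original expression (x^2 + y^2)^2, so it IS invariant.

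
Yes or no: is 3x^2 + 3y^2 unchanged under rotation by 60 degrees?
Yes

Applying rotation by 60 degrees: x' = x*cos(60 degrees) - y*sin(60 degrees) = x/2 - sqrt(3)y/2, y' = x*sin(60 degrees) + y*cos(60 degrees) = sqrt(3)x/2 + y/2

Substituting into 3x^2 + 3y^2:
3(x/2 - sqrt(3)y/2)^2 + 3(sqrt(3)x/2 + y/2)^2
= 3x^2 + 3y^2

This equals the original expression 3x^2 + 3y^2, so it IS invariant.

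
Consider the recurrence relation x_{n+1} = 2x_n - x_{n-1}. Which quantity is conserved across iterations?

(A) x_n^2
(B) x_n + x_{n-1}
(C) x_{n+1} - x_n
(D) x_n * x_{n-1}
C

For the recurrence x_{n+1} = 2x_n - x_{n-1}:

If x_{n+1} = 2x_n - x_{n-1}, then:
x_{n+1} - x_n = x_n - x_{n-1}
The first difference is constant throughout the sequence.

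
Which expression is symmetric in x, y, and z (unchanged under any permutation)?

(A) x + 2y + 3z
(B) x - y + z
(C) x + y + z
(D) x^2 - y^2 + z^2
C

A symmetric expression is unchanged when the variables are permuted; here the transformation to test is the swap (x, y) -> (y, x).
A symmetric expression must survive every permutation; the single swap x <-> y already eliminates the distractors, and the keyed expression is also unchanged by x <-> z and y <-> z (each variable enters it in exactly the same way).
Substitute the transformed coordinates into each option and compare with the original:
(A) x + 2y + 3z  ->  (y) + 2(x) + 3z = 2x + y + 3z   [differs from x + 2y + 3z: not invariant]
(B) x - y + z  ->  (y) - (x) + z = -x + y + z   [differs from x - y + z: not invariant]
(C) x + y + z  ->  (y) + (x) + z = x + y + z   [equals x + y + z: invariant]
(D) x^2 - y^2 + z^2  ->  (y)^2 - (x)^2 + z^2 = -x^2 + y^2 + z^2   [differs from x^2 - y^2 + z^2: not invariant]

Only option (C), x + y + z, is unchanged by the transformation.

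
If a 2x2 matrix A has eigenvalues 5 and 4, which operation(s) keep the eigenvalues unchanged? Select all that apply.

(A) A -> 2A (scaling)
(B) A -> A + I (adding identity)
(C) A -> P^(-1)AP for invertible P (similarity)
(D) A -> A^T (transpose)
C and D

Eigenvalues are preserved by:
1. Similarity transformations: A -> P^(-1)AP (same characteristic polynomial)
2. Transpose: A^T has the same eigenvalues as A

Eigenvalues are NOT preserved by:
- Adding identity: eigenvalues become 5+1, 4+1
- Scaling: eigenvalues become 10, 8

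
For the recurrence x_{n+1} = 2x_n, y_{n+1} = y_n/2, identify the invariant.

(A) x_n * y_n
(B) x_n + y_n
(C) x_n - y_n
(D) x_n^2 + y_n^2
A

For the recurrence x_{n+1} = 2x_n, y_{n+1} = y_n/2:

x_{n+1} * y_{n+1} = (2x_n) * (y_n/2) = x_n * y_n
The product is conserved.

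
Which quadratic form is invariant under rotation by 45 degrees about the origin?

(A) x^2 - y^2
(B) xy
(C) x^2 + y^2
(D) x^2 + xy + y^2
C

Rotation by 45 degrees sends (x, y) to (sqrt(2)x/2 - sqrt(2)y/2, sqrt(2)x/2 + sqrt(2)y/2).
Substitute the transformed coordinates into each option and compare with the original:
(A) x^2 - y^2  ->  (sqrt(2)x/2 - sqrt(2)y/2)^2 - (sqrt(2)x/2 + sqrt(2)y/2)^2 = -2xy   [differs from x^2 - y^2: not invariant]
(B) xy  ->  (sqrt(2)x/2 - sqrt(2)y/2)(sqrt(2)x/2 + sqrt(2)y/2) = x^2/2 - y^2/2   [differs from xy: not invariant]
(C) x^2 + y^2  ->  (sqrt(2)x/2 - sqrt(2)y/2)^2 + (sqrt(2)x/2 + sqrt(2)y/2)^2 = x^2 + y^2   [equals x^2 + y^2: invariant]
(D) x^2 + xy + y^2  ->  (sqrt(2)x/2 - sqrt(2)y/2)^2 + (sqrt(2)x/2 - sqrt(2)y/2)(sqrt(2)x/2 + sqrt(2)y/2) + (sqrt(2)x/2 + sqrt(2)y/2)^2 = 3x^2/2 + y^2/2   [differs from x^2 + xy + y^2: not invariant]

Only option (C), x^2 + y^2, is unchanged by the transformation.
x^2 + y^2 is the squared distance from the origin, which rotations preserve.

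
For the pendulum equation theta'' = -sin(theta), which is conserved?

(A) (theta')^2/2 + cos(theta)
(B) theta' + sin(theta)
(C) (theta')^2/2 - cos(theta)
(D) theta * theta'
C

A first integral I satisfies dI/dt = 0 along every solution. Differentiate each option and use the equation of motion:
(A) d/dt[(theta')^2/2 + cos(theta)] = theta' theta'' - sin(theta) theta' = -2 theta' sin(theta), not identically 0
(B) d/dt[theta' + sin(theta)] = theta'' + cos(theta) theta' = -sin(theta) + theta' cos(theta), not identically 0
(C) d/dt[(theta')^2/2 - cos(theta)] = theta' theta'' + sin(theta) theta' = theta'(-sin(theta)) + theta' sin(theta) = 0
(D) d/dt[theta * theta'] = (theta')^2 + theta theta'' = (theta')^2 - theta sin(theta), not identically 0

Only (C) has zero time-derivative. This is the total energy: kinetic (theta')^2/2 plus potential -cos(theta).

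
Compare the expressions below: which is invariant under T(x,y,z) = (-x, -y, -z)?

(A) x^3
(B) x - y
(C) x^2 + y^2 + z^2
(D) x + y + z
C

Apply T(x,y,z) = (-x, -y, -z) to each option, i.e. replace (x, y, z) by the transformed coordinates.
Substitute the transformed coordinates into each option and compare with the original:
(A) x^3  ->  (-x)^3 = -x^3   [differs from x^3: not invariant]
(B) x - y  ->  (-x) - (-y) = -x + y   [differs from x - y: not invariant]
(C) x^2 + y^2 + z^2  ->  (-x)^2 + (-y)^2 + (-z)^2 = x^2 + y^2 + z^2   [equals x^2 + y^2 + z^2: invariant]
(D) x + y + z  ->  (-x) + (-y) + (-z) = -x - y - z   [differs from x + y + z: not invariant]

Only option (C), x^2 + y^2 + z^2, is unchanged by the transformation.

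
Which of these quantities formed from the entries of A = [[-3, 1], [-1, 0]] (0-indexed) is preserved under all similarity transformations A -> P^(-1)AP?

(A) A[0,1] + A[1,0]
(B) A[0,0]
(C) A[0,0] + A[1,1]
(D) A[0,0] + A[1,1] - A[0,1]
C

A[0,0] + A[1,1] is the trace of A. By the cyclic property of the trace, tr(P^(-1)AP) = tr(APP^(-1)) = tr(A), so it is the same for every matrix similar to A.

The other combinations are not similarity invariants. For example, take P = [[1, 2], [0, 1]] (det P = 1), so P^(-1) = [[1, -2], [0, 1]] and
B = P^(-1)AP = [[-1, -1], [-1, -2]].
Evaluating each option on A and on B:
(A) A[0,1] + A[1,0]: 0 for A, -2 for B -> changes
(B) A[0,0]: -3 for A, -1 for B -> changes
(C) A[0,0] + A[1,1]: -3 for A, -3 for B -> unchanged
(D) A[0,0] + A[1,1] - A[0,1]: -4 for A, -2 for B -> changes

Only (C) A[0,0] + A[1,1] = -3 survives (and it does so for every P, not just this one), so it is the invariant.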